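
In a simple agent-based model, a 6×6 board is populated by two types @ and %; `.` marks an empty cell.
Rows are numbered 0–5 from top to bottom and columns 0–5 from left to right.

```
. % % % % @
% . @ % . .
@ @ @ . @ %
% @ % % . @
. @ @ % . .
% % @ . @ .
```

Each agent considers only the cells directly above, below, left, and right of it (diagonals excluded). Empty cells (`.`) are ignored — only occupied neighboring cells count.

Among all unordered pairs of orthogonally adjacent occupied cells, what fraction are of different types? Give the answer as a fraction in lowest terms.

Scan each occupied cell's neighbors to the right and below so each pair is counted once.
From row 0: 2 unlike of 6 pairs (running 2/6).
From row 1: 2 unlike of 3 pairs (running 4/9).
From row 2: 4 unlike of 7 pairs (running 8/16).
From row 3: 3 unlike of 6 pairs (running 11/22).
From row 4: 2 unlike of 4 pairs (running 13/26).
From row 5: 1 unlike of 2 pairs (running 14/28).
Total adjacent occupied pairs: 28; unlike-type pairs: 14.
14/28 reduces to 1/2.

1/2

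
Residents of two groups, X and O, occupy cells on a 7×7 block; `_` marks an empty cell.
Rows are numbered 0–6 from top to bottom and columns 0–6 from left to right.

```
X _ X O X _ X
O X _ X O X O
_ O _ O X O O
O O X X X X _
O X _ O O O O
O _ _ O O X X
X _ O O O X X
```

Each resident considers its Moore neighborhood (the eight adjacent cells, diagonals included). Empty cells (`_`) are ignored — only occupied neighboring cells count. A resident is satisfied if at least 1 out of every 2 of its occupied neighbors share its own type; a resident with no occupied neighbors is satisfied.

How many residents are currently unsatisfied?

15

Row 0: (0,0)X 1/2 ✓ · (0,2)X 2/3 ✓ · (0,3)O 1/4 ✗ · (0,4)X 2/4 ✓ · (0,6)X 1/2 ✓
Row 1: (1,0)O 1/3 ✗ · (1,1)X 2/4 ✓ · (1,3)X 3/6 ✓ · (1,4)O 3/7 ✗ · (1,5)X 3/7 ✗ · (1,6)O 2/4 ✓
Row 2: (2,1)O 3/5 ✓ · (2,3)O 1/6 ✗ · (2,4)X 5/8 ✓ · (2,5)O 3/7 ✗ · (2,6)O 2/4 ✓
Row 3: (3,0)O 3/4 ✓ · (3,1)O 3/5 ✓ · (3,2)X 2/6 ✗ · (3,3)X 3/6 ✓ · (3,4)X 3/8 ✗ · (3,5)X 2/7 ✗
Row 4: (4,0)O 3/4 ✓ · (4,1)X 1/5 ✗ · (4,3)O 3/6 ✓ · (4,4)O 4/8 ✓ · (4,5)O 3/7 ✗ · (4,6)O 1/4 ✗
Row 5: (5,0)O 1/3 ✗ · (5,3)O 6/6 ✓ · (5,4)O 6/8 ✓ · (5,5)X 3/8 ✗ · (5,6)X 3/5 ✓
Row 6: (6,0)X 0/1 ✗ · (6,2)O 2/2 ✓ · (6,3)O 4/4 ✓ · (6,4)O 3/5 ✓ · (6,5)X 3/5 ✓ · (6,6)X 3/3 ✓
Unsatisfied: (0,3), (1,0), (1,4), (1,5), (2,3), (2,5), (3,2), (3,4), (3,5), (4,1), (4,5), (4,6), (5,0), (5,5), (6,0) — 15 in total.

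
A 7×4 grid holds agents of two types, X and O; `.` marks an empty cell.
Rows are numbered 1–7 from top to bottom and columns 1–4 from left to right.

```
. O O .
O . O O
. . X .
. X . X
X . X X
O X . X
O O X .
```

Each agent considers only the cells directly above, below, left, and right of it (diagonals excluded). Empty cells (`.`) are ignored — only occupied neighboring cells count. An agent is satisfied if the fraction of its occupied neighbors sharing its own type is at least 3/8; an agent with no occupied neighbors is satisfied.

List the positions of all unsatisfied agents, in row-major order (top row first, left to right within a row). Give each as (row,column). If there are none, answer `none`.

(3,3), (5,1), (6,1), (6,2), (7,2), (7,3)

(1,2)O 1/1 ✓
(1,3)O 2/2 ✓
(2,1)O 0/0 ✓
(2,3)O 2/3 ✓
(2,4)O 1/1 ✓
(3,3)X 0/1 ✗
(4,2)X 0/0 ✓
(4,4)X 1/1 ✓
(5,1)X 0/1 ✗
(5,3)X 1/1 ✓
(5,4)X 3/3 ✓
(6,1)O 1/3 ✗
(6,2)X 0/2 ✗
(6,4)X 1/1 ✓
(7,1)O 2/2 ✓
(7,2)O 1/3 ✗
(7,3)X 0/1 ✗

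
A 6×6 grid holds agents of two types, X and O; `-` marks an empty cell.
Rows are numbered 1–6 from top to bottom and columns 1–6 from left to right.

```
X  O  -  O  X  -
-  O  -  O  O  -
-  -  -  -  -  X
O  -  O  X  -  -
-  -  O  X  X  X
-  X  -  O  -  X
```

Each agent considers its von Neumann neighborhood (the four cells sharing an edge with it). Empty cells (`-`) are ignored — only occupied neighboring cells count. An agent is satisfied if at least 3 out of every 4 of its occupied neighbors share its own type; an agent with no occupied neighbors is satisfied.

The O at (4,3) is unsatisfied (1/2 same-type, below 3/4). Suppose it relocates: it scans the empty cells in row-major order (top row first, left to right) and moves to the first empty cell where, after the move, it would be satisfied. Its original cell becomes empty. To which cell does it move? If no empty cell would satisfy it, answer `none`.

Vacating (4,3). Empty cells in order:
  (1,3): 2/2 same-type → satisfied — stop here.

(1,3)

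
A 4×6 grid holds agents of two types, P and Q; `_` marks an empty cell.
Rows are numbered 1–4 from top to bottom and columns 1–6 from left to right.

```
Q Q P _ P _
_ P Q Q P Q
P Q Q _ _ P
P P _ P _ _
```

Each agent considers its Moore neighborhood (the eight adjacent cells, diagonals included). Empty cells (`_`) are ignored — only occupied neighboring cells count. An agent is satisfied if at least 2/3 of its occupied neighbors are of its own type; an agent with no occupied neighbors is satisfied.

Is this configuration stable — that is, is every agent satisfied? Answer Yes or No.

No

(1,1)Q 1/2 not
(1,2)Q 2/4 not
(1,3)P 1/4 not
(1,5)P 1/3 not
(2,2)P 2/7 not
(2,3)Q 4/6 satisfied
(2,4)Q 2/5 not
(2,5)P 2/4 not
(2,6)Q 0/3 not
(3,1)P 3/4 satisfied
(3,2)Q 2/6 not
(3,3)Q 3/6 not
(3,6)P 1/2 not
(4,1)P 2/3 satisfied
(4,2)P 2/4 not
(4,4)P 0/1 not
For instance (1,1) has only 1/2 same-type neighbors, below 2/3.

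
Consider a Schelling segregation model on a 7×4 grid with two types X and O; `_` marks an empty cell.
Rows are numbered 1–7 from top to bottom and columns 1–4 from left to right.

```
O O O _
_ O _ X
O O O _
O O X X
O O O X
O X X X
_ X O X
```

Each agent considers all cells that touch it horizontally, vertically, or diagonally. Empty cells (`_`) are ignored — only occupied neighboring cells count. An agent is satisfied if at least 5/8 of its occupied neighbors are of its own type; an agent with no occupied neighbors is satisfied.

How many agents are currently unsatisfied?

10

Row 1: (1,1)O 2/2 ok · (1,2)O 3/3 ok · (1,3)O 2/3 ok
Row 2: (2,2)O 6/6 ok · (2,4)X 0/2 unhappy
Row 3: (3,1)O 4/4 ok · (3,2)O 5/6 ok · (3,3)O 3/6 unhappy
Row 4: (4,1)O 5/5 ok · (4,2)O 7/8 ok · (4,3)X 2/7 unhappy · (4,4)X 2/4 unhappy
Row 5: (5,1)O 4/5 ok · (5,2)O 5/8 ok · (5,3)O 2/8 unhappy · (5,4)X 4/5 ok
Row 6: (6,1)O 2/4 unhappy · (6,2)X 2/7 unhappy · (6,3)X 5/8 ok · (6,4)X 3/5 unhappy
Row 7: (7,2)X 2/4 unhappy · (7,3)O 0/5 unhappy · (7,4)X 2/3 ok
Unsatisfied: (2,4), (3,3), (4,3), (4,4), (5,3), (6,1), (6,2), (6,4), (7,2), (7,3) — 10 in total.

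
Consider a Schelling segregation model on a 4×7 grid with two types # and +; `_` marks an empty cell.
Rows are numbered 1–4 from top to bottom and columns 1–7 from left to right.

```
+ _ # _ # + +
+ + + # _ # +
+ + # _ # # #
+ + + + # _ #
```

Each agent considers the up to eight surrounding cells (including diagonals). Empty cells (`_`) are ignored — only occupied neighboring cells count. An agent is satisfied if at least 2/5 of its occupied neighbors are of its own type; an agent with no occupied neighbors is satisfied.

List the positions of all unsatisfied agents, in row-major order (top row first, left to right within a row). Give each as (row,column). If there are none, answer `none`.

(1,1)+ 2/2 ok
(1,3)# 1/3 unhappy
(1,5)# 2/3 ok
(1,6)+ 2/4 ok
(1,7)+ 2/3 ok
(2,1)+ 4/4 ok
(2,2)+ 5/7 ok
(2,3)+ 2/5 ok
(2,4)# 4/5 ok
(2,6)# 4/7 ok
(2,7)+ 2/5 ok
(3,1)+ 5/5 ok
(3,2)+ 7/8 ok
(3,3)# 1/7 unhappy
(3,5)# 4/5 ok
(3,6)# 5/6 ok
(3,7)# 3/4 ok
(4,1)+ 3/3 ok
(4,2)+ 4/5 ok
(4,3)+ 3/4 ok
(4,4)+ 1/4 unhappy
(4,5)# 2/3 ok
(4,7)# 2/2 ok

(1,3), (3,3), (4,4)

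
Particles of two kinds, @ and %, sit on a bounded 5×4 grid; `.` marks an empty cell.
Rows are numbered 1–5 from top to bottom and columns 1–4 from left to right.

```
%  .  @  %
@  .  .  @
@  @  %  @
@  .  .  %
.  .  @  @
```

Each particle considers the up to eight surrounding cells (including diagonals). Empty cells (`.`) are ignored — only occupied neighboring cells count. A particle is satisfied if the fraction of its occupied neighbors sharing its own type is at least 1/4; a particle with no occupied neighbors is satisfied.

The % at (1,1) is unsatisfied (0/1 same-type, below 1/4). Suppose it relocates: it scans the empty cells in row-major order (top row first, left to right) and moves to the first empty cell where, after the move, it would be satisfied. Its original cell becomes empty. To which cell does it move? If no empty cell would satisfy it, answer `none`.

Vacating (1,1). Empty cells in order:
  (1,2): 0/2 same-type → still unsatisfied.
  (2,2): 1/5 same-type → still unsatisfied.
  (2,3): 2/6 same-type → satisfied — stop here.

(2,3)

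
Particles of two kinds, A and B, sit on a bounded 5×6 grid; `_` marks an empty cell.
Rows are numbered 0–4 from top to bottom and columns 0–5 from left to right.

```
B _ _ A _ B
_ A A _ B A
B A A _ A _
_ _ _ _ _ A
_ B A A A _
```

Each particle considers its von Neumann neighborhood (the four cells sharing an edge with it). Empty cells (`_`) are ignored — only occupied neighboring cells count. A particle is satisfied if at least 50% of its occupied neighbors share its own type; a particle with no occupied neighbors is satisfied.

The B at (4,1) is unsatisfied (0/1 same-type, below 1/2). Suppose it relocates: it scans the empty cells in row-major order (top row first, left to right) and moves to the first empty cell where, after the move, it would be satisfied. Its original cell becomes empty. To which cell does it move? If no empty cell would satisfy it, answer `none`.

(0,1)

Vacating (4,1). Empty cells in order:
  (0,1): 1/2 same-type → satisfied — stop here.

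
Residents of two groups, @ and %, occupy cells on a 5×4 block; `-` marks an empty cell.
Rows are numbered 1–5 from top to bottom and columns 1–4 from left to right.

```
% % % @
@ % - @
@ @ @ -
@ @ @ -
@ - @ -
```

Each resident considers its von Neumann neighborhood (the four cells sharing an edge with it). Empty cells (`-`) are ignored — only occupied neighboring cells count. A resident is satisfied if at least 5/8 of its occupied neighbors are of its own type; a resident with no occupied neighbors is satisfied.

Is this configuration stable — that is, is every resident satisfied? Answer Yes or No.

No

Row 1: (1,1)% 1/2 not · (1,2)% 3/3 satisfied · (1,3)% 1/2 not · (1,4)@ 1/2 not
Row 2: (2,1)@ 1/3 not · (2,2)% 1/3 not · (2,4)@ 1/1 satisfied
Row 3: (3,1)@ 3/3 satisfied · (3,2)@ 3/4 satisfied · (3,3)@ 2/2 satisfied
Row 4: (4,1)@ 3/3 satisfied · (4,2)@ 3/3 satisfied · (4,3)@ 3/3 satisfied
Row 5: (5,1)@ 1/1 satisfied · (5,3)@ 1/1 satisfied
For instance (1,1) has only 1/2 same-type neighbors, below 5/8.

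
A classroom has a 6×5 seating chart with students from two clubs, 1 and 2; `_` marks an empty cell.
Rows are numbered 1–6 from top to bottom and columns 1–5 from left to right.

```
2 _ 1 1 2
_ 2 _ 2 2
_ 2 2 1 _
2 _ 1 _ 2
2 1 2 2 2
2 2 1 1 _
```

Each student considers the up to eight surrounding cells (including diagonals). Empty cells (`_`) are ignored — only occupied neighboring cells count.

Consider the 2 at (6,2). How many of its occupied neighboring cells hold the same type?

Occupied neighbors of (6,2): (5,1)=2, (5,2)=1, (5,3)=2, (6,1)=2, (6,3)=1.
Same type (2): 3 of 5.

3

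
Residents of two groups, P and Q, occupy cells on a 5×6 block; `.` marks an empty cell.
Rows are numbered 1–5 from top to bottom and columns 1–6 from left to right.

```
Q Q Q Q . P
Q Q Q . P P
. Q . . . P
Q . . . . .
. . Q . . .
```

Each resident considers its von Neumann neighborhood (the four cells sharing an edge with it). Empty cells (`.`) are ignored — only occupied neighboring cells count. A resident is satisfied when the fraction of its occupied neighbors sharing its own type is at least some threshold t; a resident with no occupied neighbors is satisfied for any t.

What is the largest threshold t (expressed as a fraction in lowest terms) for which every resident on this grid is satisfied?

1/1

Row 1: (1,1)Q 2/2 · (1,2)Q 3/3 · (1,3)Q 3/3 · (1,4)Q 1/1 · (1,6)P 1/1
Row 2: (2,1)Q 2/2 · (2,2)Q 4/4 · (2,3)Q 2/2 · (2,5)P 1/1 · (2,6)P 3/3
Row 3: (3,2)Q 1/1 · (3,6)P 1/1
Row 4: (4,1)Q — no occupied neighbors
Row 5: (5,3)Q — no occupied neighbors
The smallest same-type fraction is 2/2 at (1,1), which reduces to 1/1. Any threshold above that leaves this resident unsatisfied.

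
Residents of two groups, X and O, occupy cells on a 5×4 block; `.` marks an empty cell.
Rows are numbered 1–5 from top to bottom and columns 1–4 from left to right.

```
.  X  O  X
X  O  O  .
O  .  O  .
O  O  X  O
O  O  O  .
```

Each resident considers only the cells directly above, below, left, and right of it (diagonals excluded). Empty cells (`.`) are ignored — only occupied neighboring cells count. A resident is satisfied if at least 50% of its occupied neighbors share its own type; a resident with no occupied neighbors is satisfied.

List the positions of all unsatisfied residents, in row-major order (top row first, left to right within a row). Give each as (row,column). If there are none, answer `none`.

(1,2), (1,3), (1,4), (2,1), (2,2), (4,3), (4,4)

Row 1: (1,2)X 0/2 not · (1,3)O 1/3 not · (1,4)X 0/1 not
Row 2: (2,1)X 0/2 not · (2,2)O 1/3 not · (2,3)O 3/3 satisfied
Row 3: (3,1)O 1/2 satisfied · (3,3)O 1/2 satisfied
Row 4: (4,1)O 3/3 satisfied · (4,2)O 2/3 satisfied · (4,3)X 0/4 not · (4,4)O 0/1 not
Row 5: (5,1)O 2/2 satisfied · (5,2)O 3/3 satisfied · (5,3)O 1/2 satisfied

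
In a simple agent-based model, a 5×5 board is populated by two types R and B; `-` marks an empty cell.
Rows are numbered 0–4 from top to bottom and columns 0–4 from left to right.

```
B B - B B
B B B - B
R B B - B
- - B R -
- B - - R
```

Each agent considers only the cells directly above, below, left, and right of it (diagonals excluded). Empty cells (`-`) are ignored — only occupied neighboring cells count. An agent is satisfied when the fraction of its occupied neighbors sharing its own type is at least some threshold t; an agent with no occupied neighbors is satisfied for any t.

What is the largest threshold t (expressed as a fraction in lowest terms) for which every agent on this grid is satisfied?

0/1

Row 0: (0,0)B 2/2 · (0,1)B 2/2 · (0,3)B 1/1 · (0,4)B 2/2
Row 1: (1,0)B 2/3 · (1,1)B 4/4 · (1,2)B 2/2 · (1,4)B 2/2
Row 2: (2,0)R 0/2 · (2,1)B 2/3 · (2,2)B 3/3 · (2,4)B 1/1
Row 3: (3,2)B 1/2 · (3,3)R 0/1
Row 4: (4,1)B — no occupied neighbors · (4,4)R — no occupied neighbors
The smallest same-type fraction is 0/2 at (2,0), which reduces to 0/1. Any threshold above that leaves this agent unsatisfied.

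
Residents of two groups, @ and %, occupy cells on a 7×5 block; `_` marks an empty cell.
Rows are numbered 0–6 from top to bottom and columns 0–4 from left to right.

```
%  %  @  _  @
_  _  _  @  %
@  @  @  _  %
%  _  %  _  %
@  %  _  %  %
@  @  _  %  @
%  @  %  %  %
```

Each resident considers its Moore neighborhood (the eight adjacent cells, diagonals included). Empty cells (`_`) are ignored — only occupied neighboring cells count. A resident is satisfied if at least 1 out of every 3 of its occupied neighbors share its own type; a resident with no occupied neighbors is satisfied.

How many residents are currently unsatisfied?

(0,0)% 1/1 ok
(0,1)% 1/2 ok
(0,2)@ 1/2 ok
(0,4)@ 1/2 ok
(1,3)@ 3/5 ok
(1,4)% 1/3 ok
(2,0)@ 1/2 ok
(2,1)@ 2/4 ok
(2,2)@ 2/3 ok
(2,4)% 2/3 ok
(3,0)% 1/4 unhappy
(3,2)% 2/4 ok
(3,4)% 3/3 ok
(4,0)@ 2/4 ok
(4,1)% 2/5 ok
(4,3)% 4/5 ok
(4,4)% 3/4 ok
(5,0)@ 3/5 ok
(5,1)@ 3/6 ok
(5,3)% 5/6 ok
(5,4)@ 0/5 unhappy
(6,0)% 0/3 unhappy
(6,1)@ 2/4 ok
(6,2)% 2/4 ok
(6,3)% 3/4 ok
(6,4)% 2/3 ok
Unsatisfied: (3,0), (5,4), (6,0) — 3 in total.

3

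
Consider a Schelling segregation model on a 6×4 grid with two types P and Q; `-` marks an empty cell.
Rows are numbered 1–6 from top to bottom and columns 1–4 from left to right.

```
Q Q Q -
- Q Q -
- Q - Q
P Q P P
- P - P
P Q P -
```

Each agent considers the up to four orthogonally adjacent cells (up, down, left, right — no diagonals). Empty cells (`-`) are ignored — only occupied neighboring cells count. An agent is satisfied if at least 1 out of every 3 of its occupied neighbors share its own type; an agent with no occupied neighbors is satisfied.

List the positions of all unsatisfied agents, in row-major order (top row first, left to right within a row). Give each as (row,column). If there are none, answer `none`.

(1,1)Q 1/1 ✓
(1,2)Q 3/3 ✓
(1,3)Q 2/2 ✓
(2,2)Q 3/3 ✓
(2,3)Q 2/2 ✓
(3,2)Q 2/2 ✓
(3,4)Q 0/1 ✗
(4,1)P 0/1 ✗
(4,2)Q 1/4 ✗
(4,3)P 1/2 ✓
(4,4)P 2/3 ✓
(5,2)P 0/2 ✗
(5,4)P 1/1 ✓
(6,1)P 0/1 ✗
(6,2)Q 0/3 ✗
(6,3)P 0/1 ✗

(3,4), (4,1), (4,2), (5,2), (6,1), (6,2), (6,3)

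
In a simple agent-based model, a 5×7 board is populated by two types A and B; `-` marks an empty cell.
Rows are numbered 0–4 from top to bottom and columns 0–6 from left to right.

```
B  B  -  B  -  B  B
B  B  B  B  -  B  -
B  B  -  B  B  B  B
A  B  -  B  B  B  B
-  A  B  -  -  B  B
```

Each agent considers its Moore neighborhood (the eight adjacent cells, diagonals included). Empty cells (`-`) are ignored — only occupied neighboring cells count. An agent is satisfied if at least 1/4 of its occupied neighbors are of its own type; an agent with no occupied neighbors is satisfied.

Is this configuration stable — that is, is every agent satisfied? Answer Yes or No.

(0,0)B 3/3 ✓
(0,1)B 4/4 ✓
(0,3)B 2/2 ✓
(0,5)B 2/2 ✓
(0,6)B 2/2 ✓
(1,0)B 5/5 ✓
(1,1)B 6/6 ✓
(1,2)B 6/6 ✓
(1,3)B 4/4 ✓
(1,5)B 5/5 ✓
(2,0)B 4/5 ✓
(2,1)B 5/6 ✓
(2,3)B 5/5 ✓
(2,4)B 7/7 ✓
(2,5)B 6/6 ✓
(2,6)B 4/4 ✓
(3,0)A 1/4 ✓
(3,1)B 3/5 ✓
(3,3)B 4/4 ✓
(3,4)B 6/6 ✓
(3,5)B 7/7 ✓
(3,6)B 5/5 ✓
(4,1)A 1/3 ✓
(4,2)B 2/3 ✓
(4,5)B 4/4 ✓
(4,6)B 3/3 ✓
All meet the threshold, so the configuration is stable.

Yes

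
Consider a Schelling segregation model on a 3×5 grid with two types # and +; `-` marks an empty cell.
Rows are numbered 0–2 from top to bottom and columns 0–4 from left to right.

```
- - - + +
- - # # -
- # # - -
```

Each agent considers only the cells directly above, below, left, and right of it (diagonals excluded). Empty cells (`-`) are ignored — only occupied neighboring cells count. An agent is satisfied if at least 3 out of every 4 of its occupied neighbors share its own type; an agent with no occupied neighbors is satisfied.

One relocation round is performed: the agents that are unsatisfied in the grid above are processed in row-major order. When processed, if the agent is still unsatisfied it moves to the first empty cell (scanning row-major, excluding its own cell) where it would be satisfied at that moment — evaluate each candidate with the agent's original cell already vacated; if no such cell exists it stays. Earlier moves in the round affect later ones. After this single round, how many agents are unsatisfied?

Initially unsatisfied (in order): (0,3), (1,3).
  (0,3) → (0,0).
  (1,3): now satisfied by earlier moves; stays.
Resulting grid:
+ - - - +
- - # # -
- # # - -
All satisfied now.

0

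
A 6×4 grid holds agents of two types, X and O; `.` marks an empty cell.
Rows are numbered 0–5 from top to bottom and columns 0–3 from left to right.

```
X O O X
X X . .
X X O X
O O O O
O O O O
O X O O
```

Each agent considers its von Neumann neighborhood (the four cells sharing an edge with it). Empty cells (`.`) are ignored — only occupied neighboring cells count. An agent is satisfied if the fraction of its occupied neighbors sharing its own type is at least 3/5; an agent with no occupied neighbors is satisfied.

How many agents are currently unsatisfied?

Row 0: (0,0)X 1/2 ✗ · (0,1)O 1/3 ✗ · (0,2)O 1/2 ✗ · (0,3)X 0/1 ✗
Row 1: (1,0)X 3/3 ✓ · (1,1)X 2/3 ✓
Row 2: (2,0)X 2/3 ✓ · (2,1)X 2/4 ✗ · (2,2)O 1/3 ✗ · (2,3)X 0/2 ✗
Row 3: (3,0)O 2/3 ✓ · (3,1)O 3/4 ✓ · (3,2)O 4/4 ✓ · (3,3)O 2/3 ✓
Row 4: (4,0)O 3/3 ✓ · (4,1)O 3/4 ✓ · (4,2)O 4/4 ✓ · (4,3)O 3/3 ✓
Row 5: (5,0)O 1/2 ✗ · (5,1)X 0/3 ✗ · (5,2)O 2/3 ✓ · (5,3)O 2/2 ✓
Unsatisfied: (0,0), (0,1), (0,2), (0,3), (2,1), (2,2), (2,3), (5,0), (5,1) — 9 in total.

9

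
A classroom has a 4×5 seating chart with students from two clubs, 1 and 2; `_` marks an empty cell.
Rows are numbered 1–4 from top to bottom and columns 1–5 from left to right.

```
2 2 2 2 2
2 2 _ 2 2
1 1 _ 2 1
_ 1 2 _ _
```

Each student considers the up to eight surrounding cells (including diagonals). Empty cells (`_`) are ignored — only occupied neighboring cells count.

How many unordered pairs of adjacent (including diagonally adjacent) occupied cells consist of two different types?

9

Scan each occupied cell's neighbors to the right and below (and the two forward diagonals) so each pair is counted once.
From row 1: 0 unlike of 14 pairs (running 0/14).
From row 2: 6 unlike of 10 pairs (running 6/24).
From row 3: 2 unlike of 6 pairs (running 8/30).
From row 4: 1 unlike of 1 pairs (running 9/31).
Total adjacent occupied pairs: 31; unlike-type pairs: 9.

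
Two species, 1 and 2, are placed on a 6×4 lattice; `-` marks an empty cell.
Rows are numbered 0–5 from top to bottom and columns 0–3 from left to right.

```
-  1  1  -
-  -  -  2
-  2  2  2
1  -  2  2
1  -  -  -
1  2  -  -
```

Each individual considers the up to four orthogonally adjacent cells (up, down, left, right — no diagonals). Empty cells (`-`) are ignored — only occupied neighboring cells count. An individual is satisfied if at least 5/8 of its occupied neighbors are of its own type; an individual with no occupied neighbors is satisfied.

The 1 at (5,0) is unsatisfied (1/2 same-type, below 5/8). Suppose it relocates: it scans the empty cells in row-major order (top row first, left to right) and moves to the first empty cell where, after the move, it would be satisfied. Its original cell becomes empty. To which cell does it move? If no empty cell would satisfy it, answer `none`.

(0,0)

Vacating (5,0). Empty cells in order:
  (0,0): 1/1 same-type → satisfied — stop here.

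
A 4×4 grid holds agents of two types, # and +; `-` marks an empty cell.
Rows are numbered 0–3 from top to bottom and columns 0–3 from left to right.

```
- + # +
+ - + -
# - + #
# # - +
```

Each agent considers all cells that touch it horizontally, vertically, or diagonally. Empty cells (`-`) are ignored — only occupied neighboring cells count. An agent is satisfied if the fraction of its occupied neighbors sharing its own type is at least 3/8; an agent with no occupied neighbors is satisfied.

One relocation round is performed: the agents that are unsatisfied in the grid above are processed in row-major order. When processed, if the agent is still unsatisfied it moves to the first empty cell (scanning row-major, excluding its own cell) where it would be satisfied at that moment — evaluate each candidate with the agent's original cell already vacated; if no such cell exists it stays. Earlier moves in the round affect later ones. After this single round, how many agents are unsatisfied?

Initially unsatisfied (in order): (0,2), (2,3).
  (0,2) → (2,1).
  (2,3) → (3,2).
Resulting grid:
- + - +
+ - + -
# # + -
# # # +
Unsatisfied now: (1,0).

1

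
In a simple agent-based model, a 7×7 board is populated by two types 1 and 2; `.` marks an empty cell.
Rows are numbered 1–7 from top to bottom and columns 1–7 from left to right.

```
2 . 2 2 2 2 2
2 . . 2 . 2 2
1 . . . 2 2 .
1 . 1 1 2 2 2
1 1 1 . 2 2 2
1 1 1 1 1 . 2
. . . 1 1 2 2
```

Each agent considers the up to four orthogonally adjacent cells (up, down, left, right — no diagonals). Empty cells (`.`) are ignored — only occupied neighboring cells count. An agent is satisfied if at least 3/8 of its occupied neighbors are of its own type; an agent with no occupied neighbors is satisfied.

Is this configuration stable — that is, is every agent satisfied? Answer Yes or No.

Row 1: (1,1)2 1/1 ok · (1,3)2 1/1 ok · (1,4)2 3/3 ok · (1,5)2 2/2 ok · (1,6)2 3/3 ok · (1,7)2 2/2 ok
Row 2: (2,1)2 1/2 ok · (2,4)2 1/1 ok · (2,6)2 3/3 ok · (2,7)2 2/2 ok
Row 3: (3,1)1 1/2 ok · (3,5)2 2/2 ok · (3,6)2 3/3 ok
Row 4: (4,1)1 2/2 ok · (4,3)1 2/2 ok · (4,4)1 1/2 ok · (4,5)2 3/4 ok · (4,6)2 4/4 ok · (4,7)2 2/2 ok
Row 5: (5,1)1 3/3 ok · (5,2)1 3/3 ok · (5,3)1 3/3 ok · (5,5)2 2/3 ok · (5,6)2 3/3 ok · (5,7)2 3/3 ok
Row 6: (6,1)1 2/2 ok · (6,2)1 3/3 ok · (6,3)1 3/3 ok · (6,4)1 3/3 ok · (6,5)1 2/3 ok · (6,7)2 2/2 ok
Row 7: (7,4)1 2/2 ok · (7,5)1 2/3 ok · (7,6)2 1/2 ok · (7,7)2 2/2 ok
All meet the threshold, so the configuration is stable.

Yes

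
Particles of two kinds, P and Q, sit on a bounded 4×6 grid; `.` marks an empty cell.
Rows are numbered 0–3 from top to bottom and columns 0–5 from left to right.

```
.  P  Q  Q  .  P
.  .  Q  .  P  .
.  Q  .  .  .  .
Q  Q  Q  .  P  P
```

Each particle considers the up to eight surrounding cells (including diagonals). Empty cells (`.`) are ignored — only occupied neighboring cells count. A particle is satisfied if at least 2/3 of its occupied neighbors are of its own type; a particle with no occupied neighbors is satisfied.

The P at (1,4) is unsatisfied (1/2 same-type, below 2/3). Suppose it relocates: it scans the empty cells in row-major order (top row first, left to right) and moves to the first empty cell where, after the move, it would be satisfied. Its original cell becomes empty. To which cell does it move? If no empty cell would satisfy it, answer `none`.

(0,0)

Vacating (1,4). Empty cells in order:
  (0,0): 1/1 same-type → satisfied — stop here.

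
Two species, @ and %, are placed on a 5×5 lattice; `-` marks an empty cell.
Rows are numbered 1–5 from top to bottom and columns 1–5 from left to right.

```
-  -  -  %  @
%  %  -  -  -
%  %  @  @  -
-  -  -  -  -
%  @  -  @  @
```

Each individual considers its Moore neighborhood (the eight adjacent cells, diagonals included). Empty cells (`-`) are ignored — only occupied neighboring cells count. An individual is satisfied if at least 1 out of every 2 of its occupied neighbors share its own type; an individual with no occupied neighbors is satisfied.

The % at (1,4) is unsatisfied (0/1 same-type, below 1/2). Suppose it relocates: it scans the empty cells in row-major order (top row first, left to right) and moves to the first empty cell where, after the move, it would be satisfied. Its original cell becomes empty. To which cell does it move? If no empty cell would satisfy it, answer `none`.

(1,1)

Vacating (1,4). Empty cells in order:
  (1,1): 2/2 same-type → satisfied — stop here.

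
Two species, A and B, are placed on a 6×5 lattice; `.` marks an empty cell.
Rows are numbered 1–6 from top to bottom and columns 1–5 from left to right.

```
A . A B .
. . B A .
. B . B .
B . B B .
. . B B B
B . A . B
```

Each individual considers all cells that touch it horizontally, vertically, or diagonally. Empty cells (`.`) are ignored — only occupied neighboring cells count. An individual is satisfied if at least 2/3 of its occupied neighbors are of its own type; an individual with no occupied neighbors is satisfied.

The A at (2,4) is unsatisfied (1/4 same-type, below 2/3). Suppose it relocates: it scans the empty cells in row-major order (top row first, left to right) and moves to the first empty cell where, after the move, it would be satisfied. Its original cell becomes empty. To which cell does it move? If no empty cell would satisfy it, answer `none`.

Vacating (2,4). Empty cells in order:
  (1,2): 2/3 same-type → satisfied — stop here.

(1,2)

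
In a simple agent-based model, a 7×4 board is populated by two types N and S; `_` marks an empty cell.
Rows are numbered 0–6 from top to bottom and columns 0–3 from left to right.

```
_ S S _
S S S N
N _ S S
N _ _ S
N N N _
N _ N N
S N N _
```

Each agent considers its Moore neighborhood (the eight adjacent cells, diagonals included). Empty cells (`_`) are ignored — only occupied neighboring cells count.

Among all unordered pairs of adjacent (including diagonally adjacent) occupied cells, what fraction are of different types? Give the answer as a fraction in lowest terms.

Scan each occupied cell's neighbors to the right and below (and the two forward diagonals) so each pair is counted once.
From row 0: 1 unlike of 7 pairs (running 1/7).
From row 1: 5 unlike of 10 pairs (running 6/17).
From row 2: 0 unlike of 4 pairs (running 6/21).
From row 3: 1 unlike of 3 pairs (running 7/24).
From row 4: 0 unlike of 7 pairs (running 7/31).
From row 5: 1 unlike of 6 pairs (running 8/37).
From row 6: 1 unlike of 2 pairs (running 9/39).
Total adjacent occupied pairs: 39; unlike-type pairs: 9.
9/39 reduces to 3/13.

3/13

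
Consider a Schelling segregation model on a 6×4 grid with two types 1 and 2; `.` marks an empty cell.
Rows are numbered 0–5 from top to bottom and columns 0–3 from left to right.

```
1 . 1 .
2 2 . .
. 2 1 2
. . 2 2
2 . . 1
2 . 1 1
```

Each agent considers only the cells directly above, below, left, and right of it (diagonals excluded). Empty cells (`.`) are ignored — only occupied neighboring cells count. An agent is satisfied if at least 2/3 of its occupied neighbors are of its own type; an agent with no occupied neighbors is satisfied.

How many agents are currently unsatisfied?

Row 0: (0,0)1 0/1 ✗ · (0,2)1 0/0 ✓
Row 1: (1,0)2 1/2 ✗ · (1,1)2 2/2 ✓
Row 2: (2,1)2 1/2 ✗ · (2,2)1 0/3 ✗ · (2,3)2 1/2 ✗
Row 3: (3,2)2 1/2 ✗ · (3,3)2 2/3 ✓
Row 4: (4,0)2 1/1 ✓ · (4,3)1 1/2 ✗
Row 5: (5,0)2 1/1 ✓ · (5,2)1 1/1 ✓ · (5,3)1 2/2 ✓
Unsatisfied: (0,0), (1,0), (2,1), (2,2), (2,3), (3,2), (4,3) — 7 in total.

7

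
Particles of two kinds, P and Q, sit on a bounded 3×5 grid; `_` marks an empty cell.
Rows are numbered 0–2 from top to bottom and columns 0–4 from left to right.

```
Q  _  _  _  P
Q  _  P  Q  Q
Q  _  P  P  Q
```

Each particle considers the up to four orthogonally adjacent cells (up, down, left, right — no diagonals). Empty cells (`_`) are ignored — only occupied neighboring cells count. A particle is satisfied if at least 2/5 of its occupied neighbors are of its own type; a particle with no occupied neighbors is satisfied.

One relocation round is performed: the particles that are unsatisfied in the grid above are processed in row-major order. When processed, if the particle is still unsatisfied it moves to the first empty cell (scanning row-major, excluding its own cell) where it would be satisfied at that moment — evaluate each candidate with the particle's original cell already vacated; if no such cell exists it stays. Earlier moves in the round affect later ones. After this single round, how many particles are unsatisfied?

Initially unsatisfied (in order): (0,4), (1,3), (2,3).
  (0,4) → (0,2).
  (1,3) → (0,1).
  (2,3): now satisfied by earlier moves; stays.
Resulting grid:
Q Q P _ _
Q _ P _ Q
Q _ P P Q
All satisfied now.

0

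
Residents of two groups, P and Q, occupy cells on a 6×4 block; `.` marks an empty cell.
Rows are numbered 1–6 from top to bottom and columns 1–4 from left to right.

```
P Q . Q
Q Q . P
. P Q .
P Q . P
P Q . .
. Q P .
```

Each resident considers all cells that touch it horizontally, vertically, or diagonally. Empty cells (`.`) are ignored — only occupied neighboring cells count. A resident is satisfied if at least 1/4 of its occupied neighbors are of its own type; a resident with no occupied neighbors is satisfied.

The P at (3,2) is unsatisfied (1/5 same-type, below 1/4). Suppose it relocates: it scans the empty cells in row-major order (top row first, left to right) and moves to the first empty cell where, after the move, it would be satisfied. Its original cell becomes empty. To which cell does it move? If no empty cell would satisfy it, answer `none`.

Vacating (3,2). Empty cells in order:
  (1,3): 1/4 same-type → satisfied — stop here.

(1,3)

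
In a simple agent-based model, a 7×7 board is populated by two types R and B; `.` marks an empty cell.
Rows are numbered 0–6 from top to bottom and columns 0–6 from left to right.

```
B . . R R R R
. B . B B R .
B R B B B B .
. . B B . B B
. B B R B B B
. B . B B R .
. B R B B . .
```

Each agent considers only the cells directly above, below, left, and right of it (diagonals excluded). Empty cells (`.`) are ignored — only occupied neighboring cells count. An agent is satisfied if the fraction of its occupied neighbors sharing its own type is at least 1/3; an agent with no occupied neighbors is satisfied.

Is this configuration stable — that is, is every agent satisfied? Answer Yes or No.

(0,0)B 0/0 satisfied
(0,3)R 1/2 satisfied
(0,4)R 2/3 satisfied
(0,5)R 3/3 satisfied
(0,6)R 1/1 satisfied
(1,1)B 0/1 not
(1,3)B 2/3 satisfied
(1,4)B 2/4 satisfied
(1,5)R 1/3 satisfied
(2,0)B 0/1 not
(2,1)R 0/3 not
(2,2)B 2/3 satisfied
(2,3)B 4/4 satisfied
(2,4)B 3/3 satisfied
(2,5)B 2/3 satisfied
(3,2)B 3/3 satisfied
(3,3)B 2/3 satisfied
(3,5)B 3/3 satisfied
(3,6)B 2/2 satisfied
(4,1)B 2/2 satisfied
(4,2)B 2/3 satisfied
(4,3)R 0/4 not
(4,4)B 2/3 satisfied
(4,5)B 3/4 satisfied
(4,6)B 2/2 satisfied
(5,1)B 2/2 satisfied
(5,3)B 2/3 satisfied
(5,4)B 3/4 satisfied
(5,5)R 0/2 not
(6,1)B 1/2 satisfied
(6,2)R 0/2 not
(6,3)B 2/3 satisfied
(6,4)B 2/2 satisfied
For instance (1,1) has only 0/1 same-type neighbors, below 1/3.

No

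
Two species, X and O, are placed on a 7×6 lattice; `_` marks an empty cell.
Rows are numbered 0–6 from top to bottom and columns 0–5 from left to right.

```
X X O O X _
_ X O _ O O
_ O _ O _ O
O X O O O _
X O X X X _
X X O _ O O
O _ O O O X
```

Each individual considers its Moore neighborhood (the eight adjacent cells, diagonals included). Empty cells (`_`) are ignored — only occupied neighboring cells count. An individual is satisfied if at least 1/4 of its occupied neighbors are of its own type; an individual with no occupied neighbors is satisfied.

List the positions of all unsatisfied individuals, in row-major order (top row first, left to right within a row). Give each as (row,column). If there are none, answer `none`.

(0,0)X 2/2 ✓
(0,1)X 2/4 ✓
(0,2)O 2/4 ✓
(0,3)O 3/4 ✓
(0,4)X 0/3 ✗
(1,1)X 2/5 ✓
(1,2)O 4/6 ✓
(1,4)O 4/5 ✓
(1,5)O 2/3 ✓
(2,1)O 3/5 ✓
(2,3)O 5/5 ✓
(2,5)O 3/3 ✓
(3,0)O 2/4 ✓
(3,1)X 2/6 ✓
(3,2)O 4/7 ✓
(3,3)O 3/6 ✓
(3,4)O 3/5 ✓
(4,0)X 3/5 ✓
(4,1)O 3/8 ✓
(4,2)X 3/7 ✓
(4,3)X 2/7 ✓
(4,4)X 1/5 ✗
(5,0)X 2/4 ✓
(5,1)X 3/7 ✓
(5,2)O 3/6 ✓
(5,4)O 3/6 ✓
(5,5)O 2/4 ✓
(6,0)O 0/2 ✗
(6,2)O 2/3 ✓
(6,3)O 4/4 ✓
(6,4)O 3/4 ✓
(6,5)X 0/3 ✗

(0,4), (4,4), (6,0), (6,5)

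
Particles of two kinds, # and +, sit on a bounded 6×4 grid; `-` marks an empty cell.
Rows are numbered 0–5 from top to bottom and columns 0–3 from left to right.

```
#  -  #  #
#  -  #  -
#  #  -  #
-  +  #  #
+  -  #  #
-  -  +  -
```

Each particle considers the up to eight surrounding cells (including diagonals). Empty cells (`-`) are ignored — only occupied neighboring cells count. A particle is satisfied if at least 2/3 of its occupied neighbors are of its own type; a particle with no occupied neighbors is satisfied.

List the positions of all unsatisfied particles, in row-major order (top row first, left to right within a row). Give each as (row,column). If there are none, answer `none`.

Row 0: (0,0)# 1/1 ✓ · (0,2)# 2/2 ✓ · (0,3)# 2/2 ✓
Row 1: (1,0)# 3/3 ✓ · (1,2)# 4/4 ✓
Row 2: (2,0)# 2/3 ✓ · (2,1)# 4/5 ✓ · (2,3)# 3/3 ✓
Row 3: (3,1)+ 1/5 ✗ · (3,2)# 5/6 ✓ · (3,3)# 4/4 ✓
Row 4: (4,0)+ 1/1 ✓ · (4,2)# 3/5 ✗ · (4,3)# 3/4 ✓
Row 5: (5,2)+ 0/2 ✗

(3,1), (4,2), (5,2)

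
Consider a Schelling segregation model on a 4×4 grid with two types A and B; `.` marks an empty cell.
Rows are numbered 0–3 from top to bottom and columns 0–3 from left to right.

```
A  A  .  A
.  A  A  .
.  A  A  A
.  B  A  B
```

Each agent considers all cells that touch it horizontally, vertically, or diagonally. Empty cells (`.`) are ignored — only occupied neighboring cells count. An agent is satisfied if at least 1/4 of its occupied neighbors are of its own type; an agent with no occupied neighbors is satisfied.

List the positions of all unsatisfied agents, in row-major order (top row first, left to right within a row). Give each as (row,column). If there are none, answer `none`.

(3,1), (3,3)

Row 0: (0,0)A 2/2 ok · (0,1)A 3/3 ok · (0,3)A 1/1 ok
Row 1: (1,1)A 5/5 ok · (1,2)A 6/6 ok
Row 2: (2,1)A 4/5 ok · (2,2)A 5/7 ok · (2,3)A 3/4 ok
Row 3: (3,1)B 0/3 unhappy · (3,2)A 3/5 ok · (3,3)B 0/3 unhappy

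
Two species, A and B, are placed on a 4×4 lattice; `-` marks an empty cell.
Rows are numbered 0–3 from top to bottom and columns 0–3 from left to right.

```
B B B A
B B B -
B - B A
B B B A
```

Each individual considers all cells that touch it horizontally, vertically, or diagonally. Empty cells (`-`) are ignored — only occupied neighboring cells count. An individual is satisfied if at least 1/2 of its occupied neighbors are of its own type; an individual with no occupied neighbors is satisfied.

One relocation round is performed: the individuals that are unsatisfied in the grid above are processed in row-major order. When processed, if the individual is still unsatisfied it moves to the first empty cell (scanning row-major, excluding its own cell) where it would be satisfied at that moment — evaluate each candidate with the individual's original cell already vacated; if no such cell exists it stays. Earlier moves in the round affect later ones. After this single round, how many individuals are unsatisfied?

Initially unsatisfied (in order): (0,3), (2,3), (3,3).
  (0,3): no empty cell satisfies it; stays.
  (2,3): no empty cell satisfies it; stays.
  (3,3): no empty cell satisfies it; stays.
Resulting grid:
B B B A
B B B -
B - B A
B B B A
Unsatisfied now: (0,3), (2,3), (3,3).

3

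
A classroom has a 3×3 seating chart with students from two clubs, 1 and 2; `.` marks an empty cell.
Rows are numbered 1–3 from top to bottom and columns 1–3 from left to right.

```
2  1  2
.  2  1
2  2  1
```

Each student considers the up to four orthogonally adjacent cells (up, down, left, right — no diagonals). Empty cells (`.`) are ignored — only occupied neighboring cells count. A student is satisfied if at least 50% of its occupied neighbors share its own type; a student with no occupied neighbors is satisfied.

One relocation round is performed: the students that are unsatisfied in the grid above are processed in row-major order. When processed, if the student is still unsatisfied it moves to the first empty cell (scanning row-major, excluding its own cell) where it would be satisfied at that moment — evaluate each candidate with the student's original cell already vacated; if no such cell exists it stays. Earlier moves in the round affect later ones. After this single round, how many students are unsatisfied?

Initially unsatisfied (in order): (1,1), (1,2), (1,3), (2,2), (2,3).
  (1,1) → (2,1).
  (1,2): no empty cell satisfies it; stays.
  (1,3) → (1,1).
  (2,2): now satisfied by earlier moves; stays.
  (2,3): now satisfied by earlier moves; stays.
Resulting grid:
2 1 .
2 2 1
2 2 1
Unsatisfied now: (1,2).

1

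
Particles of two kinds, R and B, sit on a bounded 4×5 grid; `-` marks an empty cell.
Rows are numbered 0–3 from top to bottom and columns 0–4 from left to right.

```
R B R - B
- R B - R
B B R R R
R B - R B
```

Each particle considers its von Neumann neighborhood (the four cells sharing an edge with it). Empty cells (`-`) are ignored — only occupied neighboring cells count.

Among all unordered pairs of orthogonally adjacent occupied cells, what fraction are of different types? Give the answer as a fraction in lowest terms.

13/19

Scan each occupied cell's neighbors to the right and below so each pair is counted once.
From row 0: 5 unlike of 5 pairs (running 5/5).
From row 1: 3 unlike of 4 pairs (running 8/9).
From row 2: 3 unlike of 8 pairs (running 11/17).
From row 3: 2 unlike of 2 pairs (running 13/19).
Total adjacent occupied pairs: 19; unlike-type pairs: 13.
13/19 is already in lowest terms.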